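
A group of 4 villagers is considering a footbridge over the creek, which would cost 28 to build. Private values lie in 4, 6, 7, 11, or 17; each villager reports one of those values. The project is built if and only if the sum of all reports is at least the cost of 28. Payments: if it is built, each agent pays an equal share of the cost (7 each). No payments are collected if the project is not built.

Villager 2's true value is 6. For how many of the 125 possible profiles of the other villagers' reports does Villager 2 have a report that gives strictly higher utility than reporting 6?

Others report (4, 7, 11): truth gives -1; report 4 gives 0 > -1. Violating.
Others report (4, 11, 7): truth gives -1; report 4 gives 0 > -1. Violating.
Others report (6, 6, 11): truth gives -1; report 4 gives 0 > -1. Violating.
Others report (6, 11, 6): truth gives -1; report 4 gives 0 > -1. Violating.
Others report (4, 4, 4): truth gives 0; no alternative beats it.
Others report (4, 4, 6): truth gives 0; no alternative beats it.
(Checking all 125 profiles: 9 have a profitable deviation, 116 do not.)

9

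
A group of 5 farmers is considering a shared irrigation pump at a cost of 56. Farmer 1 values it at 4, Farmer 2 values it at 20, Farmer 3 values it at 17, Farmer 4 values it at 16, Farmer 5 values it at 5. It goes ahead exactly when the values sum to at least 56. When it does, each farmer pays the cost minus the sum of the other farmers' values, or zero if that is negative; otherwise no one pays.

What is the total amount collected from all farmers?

Total value 62 ≥ cost 56, so it is built.
Farmer 1: others sum to 58; max(0, 56 - 58) = 0.
Farmer 2: others sum to 42; max(0, 56 - 42) = 14.
Farmer 3: others sum to 45; max(0, 56 - 45) = 11.
Farmer 4: others sum to 46; max(0, 56 - 46) = 10.
Farmer 5: others sum to 57; max(0, 56 - 57) = 0.
Total collected = 0 + 14 + 11 + 10 + 0 = 35.

35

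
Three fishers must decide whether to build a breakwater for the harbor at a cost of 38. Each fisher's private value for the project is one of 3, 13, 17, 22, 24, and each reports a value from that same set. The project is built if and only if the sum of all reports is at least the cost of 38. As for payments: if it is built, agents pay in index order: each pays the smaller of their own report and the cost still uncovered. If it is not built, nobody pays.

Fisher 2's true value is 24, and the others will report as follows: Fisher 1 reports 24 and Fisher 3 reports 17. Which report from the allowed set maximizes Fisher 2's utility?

Report 3: project built, pays 3, utility 24 - 3 = 21.
Report 13: project built, pays 13, utility 24 - 13 = 11.
Report 17: project built, pays 14, utility 24 - 14 = 10.
Report 22: project built, pays 14, utility 24 - 14 = 10.
Report 24: project built, pays 14, utility 24 - 14 = 10.
The best choice is 3 with utility 21.

3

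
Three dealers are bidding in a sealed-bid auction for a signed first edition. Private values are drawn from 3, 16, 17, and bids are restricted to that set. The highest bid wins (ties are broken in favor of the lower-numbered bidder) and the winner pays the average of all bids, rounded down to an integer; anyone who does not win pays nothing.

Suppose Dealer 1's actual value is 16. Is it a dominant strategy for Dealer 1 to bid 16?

Consider the case where Dealer 2 bids 3 and Dealer 3 bids 3.
Truthful bid 16: wins, pays 7, utility 16 - 7 = 9.
Bid 3 instead: wins, pays 3, utility 16 - 3 = 13.
Since 13 > 9, bidding 3 is strictly better here, so truthful bidding is not dominant.

No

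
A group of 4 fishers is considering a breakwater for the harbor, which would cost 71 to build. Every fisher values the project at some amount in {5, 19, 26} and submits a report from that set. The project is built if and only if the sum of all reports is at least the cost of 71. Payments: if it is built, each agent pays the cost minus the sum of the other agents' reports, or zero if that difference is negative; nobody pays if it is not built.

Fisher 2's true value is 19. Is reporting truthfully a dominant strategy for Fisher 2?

Check each profile of the others' reports and compare truth against every alternative report.
Others report (19, 26, 26): truth gives 19, best alternative gives 19.
Others report (26, 19, 26): truth gives 19, best alternative gives 19.
Others report (26, 26, 19): truth gives 19, best alternative gives 19.
Others report (26, 26, 26): truth gives 19, best alternative gives 19.
Others report (19, 19, 26): truth gives 12, best alternative gives 12.
Others report (19, 26, 19): truth gives 12, best alternative gives 12.
(Remaining 21 profiles checked similarly; truth is weakly best in each.)
In every case the truthful report is at least as good as any alternative, so it is a dominant strategy.

Yes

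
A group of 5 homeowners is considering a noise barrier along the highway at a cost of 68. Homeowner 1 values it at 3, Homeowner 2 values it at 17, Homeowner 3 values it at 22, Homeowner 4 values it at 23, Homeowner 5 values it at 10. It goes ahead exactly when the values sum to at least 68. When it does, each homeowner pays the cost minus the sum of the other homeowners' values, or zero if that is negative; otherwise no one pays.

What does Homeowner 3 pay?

Total value 75 ≥ cost 68, so the project is built.
The other homeowners' values sum to 53.
Cost minus that sum is 68 - 53 = 15.

15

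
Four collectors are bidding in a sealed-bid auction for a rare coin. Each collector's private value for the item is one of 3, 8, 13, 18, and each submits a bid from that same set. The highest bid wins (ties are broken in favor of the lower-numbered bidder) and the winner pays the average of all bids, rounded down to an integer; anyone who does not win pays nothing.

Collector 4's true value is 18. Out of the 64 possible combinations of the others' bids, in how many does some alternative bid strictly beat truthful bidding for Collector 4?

Others bid (3, 3, 3): truth gives 12; bid 8 gives 14 > 12. Violating.
Others bid (3, 3, 8): truth gives 10; bid 13 gives 12 > 10. Violating.
Others bid (3, 8, 3): truth gives 10; bid 13 gives 12 > 10. Violating.
Others bid (3, 8, 8): truth gives 9; bid 13 gives 10 > 9. Violating.
Others bid (3, 3, 13): truth gives 9; no alternative beats it.
Others bid (3, 3, 18): truth gives 0; no alternative beats it.
(Checking all 64 profiles: 8 have a profitable deviation, 56 do not.)

8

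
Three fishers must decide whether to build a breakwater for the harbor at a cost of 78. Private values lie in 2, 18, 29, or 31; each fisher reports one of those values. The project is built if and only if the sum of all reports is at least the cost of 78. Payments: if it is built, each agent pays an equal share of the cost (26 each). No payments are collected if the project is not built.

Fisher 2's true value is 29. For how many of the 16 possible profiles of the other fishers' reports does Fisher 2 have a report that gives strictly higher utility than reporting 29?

Others report (18, 29): truth gives 0; report 31 gives 3 > 0. Violating.
Others report (29, 18): truth gives 0; report 31 gives 3 > 0. Violating.
Others report (2, 2): truth gives 0; no alternative beats it.
Others report (2, 18): truth gives 0; no alternative beats it.
(Checking all 16 profiles: 2 have a profitable deviation, 14 do not.)

2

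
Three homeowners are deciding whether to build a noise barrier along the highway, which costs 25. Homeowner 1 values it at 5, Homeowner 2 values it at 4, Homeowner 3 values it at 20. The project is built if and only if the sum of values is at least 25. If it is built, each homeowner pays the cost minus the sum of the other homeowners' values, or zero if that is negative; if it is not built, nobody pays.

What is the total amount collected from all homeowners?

Total value 29 ≥ cost 25, so it is built.
Homeowner 1: others sum to 24; max(0, 25 - 24) = 1.
Homeowner 2: others sum to 25; max(0, 25 - 25) = 0.
Homeowner 3: others sum to 9; max(0, 25 - 9) = 16.
Total collected = 1 + 0 + 16 = 17.

17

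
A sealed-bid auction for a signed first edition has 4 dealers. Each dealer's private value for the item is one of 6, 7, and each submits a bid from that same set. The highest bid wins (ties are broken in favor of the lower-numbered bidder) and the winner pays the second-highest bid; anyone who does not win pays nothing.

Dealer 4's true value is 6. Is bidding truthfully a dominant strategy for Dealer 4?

Yes

Check each profile of the others' bids and compare truth against every alternative bid.
Others bid (6, 6, 6): truth gives 0, best alternative gives 0.
Others bid (6, 6, 7): truth gives 0, best alternative gives 0.
Others bid (6, 7, 6): truth gives 0, best alternative gives 0.
Others bid (6, 7, 7): truth gives 0, best alternative gives 0.
Others bid (7, 6, 6): truth gives 0, best alternative gives 0.
Others bid (7, 6, 7): truth gives 0, best alternative gives 0.
(Remaining 2 profiles checked similarly; truth is weakly best in each.)
In every case the truthful bid is at least as good as any alternative, so it is a dominant strategy.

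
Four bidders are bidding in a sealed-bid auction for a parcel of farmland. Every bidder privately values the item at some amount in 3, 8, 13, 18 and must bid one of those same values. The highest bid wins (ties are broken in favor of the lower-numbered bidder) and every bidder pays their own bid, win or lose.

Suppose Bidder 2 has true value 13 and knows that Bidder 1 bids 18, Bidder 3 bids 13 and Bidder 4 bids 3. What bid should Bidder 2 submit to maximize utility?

3

Bid 3: loses but pays 3, utility -3.
Bid 8: loses but pays 8, utility -8.
Bid 13: loses but pays 13, utility -13.
Bid 18: loses but pays 18, utility -18.
The best choice is 3 with utility -3.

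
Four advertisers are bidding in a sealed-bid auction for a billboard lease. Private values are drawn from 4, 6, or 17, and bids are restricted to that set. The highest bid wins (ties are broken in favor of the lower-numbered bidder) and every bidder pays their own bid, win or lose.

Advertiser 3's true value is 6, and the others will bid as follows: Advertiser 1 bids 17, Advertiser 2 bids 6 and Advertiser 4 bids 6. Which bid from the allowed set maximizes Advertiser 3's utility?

4

Bid 4: loses but pays 4, utility -4.
Bid 6: loses but pays 6, utility -6.
Bid 17: loses but pays 17, utility -17.
The best choice is 4 with utility -4.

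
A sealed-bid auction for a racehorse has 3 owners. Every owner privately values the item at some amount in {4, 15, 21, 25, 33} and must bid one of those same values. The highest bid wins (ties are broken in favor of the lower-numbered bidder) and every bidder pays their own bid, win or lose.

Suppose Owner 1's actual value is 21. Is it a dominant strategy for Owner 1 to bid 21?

No

Consider the case where Owner 2 bids 4 and Owner 3 bids 4.
Truthful bid 21: wins, pays 21, utility 21 - 21 = 0.
Bid 4 instead: wins, pays 4, utility 21 - 4 = 17.
Since 17 > 0, bidding 4 is strictly better here, so truthful bidding is not dominant.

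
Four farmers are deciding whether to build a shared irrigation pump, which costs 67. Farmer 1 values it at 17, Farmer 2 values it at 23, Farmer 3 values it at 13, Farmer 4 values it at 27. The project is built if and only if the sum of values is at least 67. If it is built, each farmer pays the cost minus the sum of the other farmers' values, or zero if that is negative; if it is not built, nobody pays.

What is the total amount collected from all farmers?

28

Total value 80 ≥ cost 67, so it is built.
Farmer 1: others sum to 63; max(0, 67 - 63) = 4.
Farmer 2: others sum to 57; max(0, 67 - 57) = 10.
Farmer 3: others sum to 67; max(0, 67 - 67) = 0.
Farmer 4: others sum to 53; max(0, 67 - 53) = 14.
Total collected = 4 + 10 + 0 + 14 = 28.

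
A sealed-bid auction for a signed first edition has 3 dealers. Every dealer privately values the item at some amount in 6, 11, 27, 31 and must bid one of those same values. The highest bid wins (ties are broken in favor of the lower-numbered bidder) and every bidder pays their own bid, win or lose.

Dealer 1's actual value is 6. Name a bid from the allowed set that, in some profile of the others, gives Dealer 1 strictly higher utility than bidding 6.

Suppose Dealer 2 bids 6 and Dealer 3 bids 11.
Bid 6: loses but pays 6, utility -6.
Bid 11: wins, pays 11, utility 6 - 11 = -5.
So bidding 11 beats truth here (-5 > -6).

11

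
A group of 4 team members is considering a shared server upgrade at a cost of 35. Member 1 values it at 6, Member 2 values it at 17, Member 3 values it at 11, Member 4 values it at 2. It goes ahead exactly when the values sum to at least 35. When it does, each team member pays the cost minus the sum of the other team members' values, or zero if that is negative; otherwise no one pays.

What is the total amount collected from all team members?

Total value 36 ≥ cost 35, so it is built.
Member 1: others sum to 30; max(0, 35 - 30) = 5.
Member 2: others sum to 19; max(0, 35 - 19) = 16.
Member 3: others sum to 25; max(0, 35 - 25) = 10.
Member 4: others sum to 34; max(0, 35 - 34) = 1.
Total collected = 5 + 16 + 10 + 1 = 32.

32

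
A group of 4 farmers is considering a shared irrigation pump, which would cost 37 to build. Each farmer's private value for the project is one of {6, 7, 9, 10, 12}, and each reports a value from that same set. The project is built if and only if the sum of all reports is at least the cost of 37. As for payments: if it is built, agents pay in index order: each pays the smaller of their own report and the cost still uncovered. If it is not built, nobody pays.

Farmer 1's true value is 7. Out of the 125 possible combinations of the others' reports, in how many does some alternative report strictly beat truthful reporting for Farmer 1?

Others report (7, 12, 12): truth gives 0; report 6 gives 1 > 0. Violating.
Others report (9, 10, 12): truth gives 0; report 6 gives 1 > 0. Violating.
Others report (9, 12, 10): truth gives 0; report 6 gives 1 > 0. Violating.
Others report (9, 12, 12): truth gives 0; report 6 gives 1 > 0. Violating.
Others report (6, 6, 6): truth gives 0; no alternative beats it.
Others report (6, 6, 7): truth gives 0; no alternative beats it.
(Checking all 125 profiles: 19 have a profitable deviation, 106 do not.)

19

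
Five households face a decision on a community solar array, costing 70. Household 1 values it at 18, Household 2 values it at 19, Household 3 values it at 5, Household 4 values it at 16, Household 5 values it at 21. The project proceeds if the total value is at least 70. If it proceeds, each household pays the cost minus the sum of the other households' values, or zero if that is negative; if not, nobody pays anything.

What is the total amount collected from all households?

Total value 79 ≥ cost 70, so it is built.
Household 1: others sum to 61; max(0, 70 - 61) = 9.
Household 2: others sum to 60; max(0, 70 - 60) = 10.
Household 3: others sum to 74; max(0, 70 - 74) = 0.
Household 4: others sum to 63; max(0, 70 - 63) = 7.
Household 5: others sum to 58; max(0, 70 - 58) = 12.
Total collected = 9 + 10 + 0 + 7 + 12 = 38.

38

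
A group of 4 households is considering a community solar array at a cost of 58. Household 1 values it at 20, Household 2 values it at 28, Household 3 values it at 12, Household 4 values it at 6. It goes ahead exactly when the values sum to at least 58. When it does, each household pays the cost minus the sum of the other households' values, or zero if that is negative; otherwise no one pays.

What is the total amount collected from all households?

Total value 66 ≥ cost 58, so it is built.
Household 1: others sum to 46; max(0, 58 - 46) = 12.
Household 2: others sum to 38; max(0, 58 - 38) = 20.
Household 3: others sum to 54; max(0, 58 - 54) = 4.
Household 4: others sum to 60; max(0, 58 - 60) = 0.
Total collected = 12 + 20 + 4 + 0 = 36.

36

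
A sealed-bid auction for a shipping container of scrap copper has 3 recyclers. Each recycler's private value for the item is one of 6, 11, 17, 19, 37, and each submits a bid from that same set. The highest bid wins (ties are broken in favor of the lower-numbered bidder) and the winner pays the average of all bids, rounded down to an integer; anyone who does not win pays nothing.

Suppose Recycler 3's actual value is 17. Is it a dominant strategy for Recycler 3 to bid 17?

Consider the case where Recycler 1 bids 6 and Recycler 2 bids 6.
Truthful bid 17: wins, pays 9, utility 17 - 9 = 8.
Bid 11 instead: wins, pays 7, utility 17 - 7 = 10.
Since 10 > 8, bidding 11 is strictly better here, so truthful bidding is not dominant.

No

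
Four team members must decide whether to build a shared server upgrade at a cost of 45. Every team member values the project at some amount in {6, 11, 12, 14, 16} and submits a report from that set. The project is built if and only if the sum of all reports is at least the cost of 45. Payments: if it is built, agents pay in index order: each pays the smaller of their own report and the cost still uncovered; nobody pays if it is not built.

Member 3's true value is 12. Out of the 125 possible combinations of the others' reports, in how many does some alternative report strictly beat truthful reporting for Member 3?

81

Others report (6, 12, 16): truth gives 0; report 11 gives 1 > 0. Violating.
Others report (6, 14, 14): truth gives 0; report 11 gives 1 > 0. Violating.
Others report (6, 14, 16): truth gives 0; report 11 gives 1 > 0. Violating.
Others report (6, 16, 12): truth gives 0; report 11 gives 1 > 0. Violating.
Others report (6, 6, 6): truth gives 0; no alternative beats it.
Others report (6, 6, 11): truth gives 0; no alternative beats it.
(Checking all 125 profiles: 81 have a profitable deviation, 44 do not.)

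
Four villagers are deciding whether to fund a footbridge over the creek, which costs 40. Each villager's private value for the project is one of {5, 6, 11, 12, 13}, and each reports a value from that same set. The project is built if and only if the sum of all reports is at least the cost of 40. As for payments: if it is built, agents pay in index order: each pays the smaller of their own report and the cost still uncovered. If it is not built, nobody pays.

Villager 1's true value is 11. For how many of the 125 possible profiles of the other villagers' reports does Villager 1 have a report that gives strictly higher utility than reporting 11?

26

Others report (11, 11, 12): truth gives 0; report 6 gives 5 > 0. Violating.
Others report (11, 11, 13): truth gives 0; report 5 gives 6 > 0. Violating.
Others report (11, 12, 11): truth gives 0; report 6 gives 5 > 0. Violating.
Others report (11, 12, 12): truth gives 0; report 5 gives 6 > 0. Violating.
Others report (5, 5, 5): truth gives 0; no alternative beats it.
Others report (5, 5, 6): truth gives 0; no alternative beats it.
(Checking all 125 profiles: 26 have a profitable deviation, 99 do not.)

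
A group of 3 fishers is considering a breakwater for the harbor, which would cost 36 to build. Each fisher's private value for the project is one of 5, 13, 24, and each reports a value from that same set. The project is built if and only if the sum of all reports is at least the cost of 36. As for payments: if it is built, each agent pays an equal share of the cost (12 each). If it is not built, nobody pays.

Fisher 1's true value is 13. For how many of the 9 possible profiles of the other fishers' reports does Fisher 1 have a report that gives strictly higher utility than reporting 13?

2

Others report (5, 13): truth gives 0; report 24 gives 1 > 0. Violating.
Others report (13, 5): truth gives 0; report 24 gives 1 > 0. Violating.
Others report (5, 5): truth gives 0; no alternative beats it.
Others report (5, 24): truth gives 1; no alternative beats it.
(Checking all 9 profiles: 2 have a profitable deviation, 7 do not.)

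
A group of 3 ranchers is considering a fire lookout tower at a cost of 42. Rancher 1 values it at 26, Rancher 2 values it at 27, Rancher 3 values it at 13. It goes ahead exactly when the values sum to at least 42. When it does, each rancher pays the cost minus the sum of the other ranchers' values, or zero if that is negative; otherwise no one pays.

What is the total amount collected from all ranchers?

Total value 66 ≥ cost 42, so it is built.
Rancher 1: others sum to 40; max(0, 42 - 40) = 2.
Rancher 2: others sum to 39; max(0, 42 - 39) = 3.
Rancher 3: others sum to 53; max(0, 42 - 53) = 0.
Total collected = 2 + 3 + 0 = 5.

5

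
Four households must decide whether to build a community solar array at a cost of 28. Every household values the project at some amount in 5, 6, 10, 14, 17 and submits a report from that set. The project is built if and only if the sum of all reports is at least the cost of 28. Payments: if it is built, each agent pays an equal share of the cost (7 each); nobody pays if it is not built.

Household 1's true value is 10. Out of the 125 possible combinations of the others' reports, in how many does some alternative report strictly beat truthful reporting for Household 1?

7

Others report (5, 5, 5): truth gives 0; report 14 gives 3 > 0. Violating.
Others report (5, 5, 6): truth gives 0; report 14 gives 3 > 0. Violating.
Others report (5, 6, 5): truth gives 0; report 14 gives 3 > 0. Violating.
Others report (5, 6, 6): truth gives 0; report 14 gives 3 > 0. Violating.
Others report (5, 5, 10): truth gives 3; no alternative beats it.
Others report (5, 5, 14): truth gives 3; no alternative beats it.
(Checking all 125 profiles: 7 have a profitable deviation, 118 do not.)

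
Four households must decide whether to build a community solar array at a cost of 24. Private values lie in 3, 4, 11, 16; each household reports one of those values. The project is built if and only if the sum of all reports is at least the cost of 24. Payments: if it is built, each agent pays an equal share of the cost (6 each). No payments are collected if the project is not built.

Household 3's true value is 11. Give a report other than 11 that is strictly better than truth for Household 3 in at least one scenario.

16

Suppose Household 1 reports 3, Household 2 reports 3 and Household 4 reports 3.
Report 11: project not built, utility 0.
Report 16: project built, pays 6, utility 11 - 6 = 5.
So reporting 16 beats truth here (5 > 0).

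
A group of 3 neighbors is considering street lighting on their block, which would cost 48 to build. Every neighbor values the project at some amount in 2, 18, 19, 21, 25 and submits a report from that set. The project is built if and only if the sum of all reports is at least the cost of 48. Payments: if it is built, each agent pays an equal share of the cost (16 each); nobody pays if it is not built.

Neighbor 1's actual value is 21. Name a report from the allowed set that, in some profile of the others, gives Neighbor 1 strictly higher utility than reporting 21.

25

Suppose Neighbor 2 reports 2 and Neighbor 3 reports 21.
Report 21: project not built, utility 0.
Report 25: project built, pays 16, utility 21 - 16 = 5.
So reporting 25 beats truth here (5 > 0).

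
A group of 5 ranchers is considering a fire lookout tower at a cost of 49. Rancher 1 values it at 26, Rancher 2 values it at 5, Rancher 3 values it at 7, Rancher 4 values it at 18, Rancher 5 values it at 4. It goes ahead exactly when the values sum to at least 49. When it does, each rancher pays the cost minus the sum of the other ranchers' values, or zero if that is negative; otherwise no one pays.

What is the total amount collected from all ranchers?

22

Total value 60 ≥ cost 49, so it is built.
Rancher 1: others sum to 34; max(0, 49 - 34) = 15.
Rancher 2: others sum to 55; max(0, 49 - 55) = 0.
Rancher 3: others sum to 53; max(0, 49 - 53) = 0.
Rancher 4: others sum to 42; max(0, 49 - 42) = 7.
Rancher 5: others sum to 56; max(0, 49 - 56) = 0.
Total collected = 15 + 0 + 0 + 7 + 0 = 22.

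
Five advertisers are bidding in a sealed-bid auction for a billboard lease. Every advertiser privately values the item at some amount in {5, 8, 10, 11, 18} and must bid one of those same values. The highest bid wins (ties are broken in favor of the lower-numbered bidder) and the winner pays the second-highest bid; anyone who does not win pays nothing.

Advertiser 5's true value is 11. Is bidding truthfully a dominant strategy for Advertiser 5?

Check each profile of the others' bids and compare truth against every alternative bid.
Others bid (5, 5, 5, 5): truth gives 6, best alternative gives 6.
Others bid (5, 5, 5, 8): truth gives 3, best alternative gives 3.
Others bid (5, 5, 8, 5): truth gives 3, best alternative gives 3.
Others bid (5, 5, 8, 8): truth gives 3, best alternative gives 3.
Others bid (5, 8, 5, 5): truth gives 3, best alternative gives 3.
Others bid (5, 8, 5, 8): truth gives 3, best alternative gives 3.
(Remaining 619 profiles checked similarly; truth is weakly best in each.)
In every case the truthful bid is at least as good as any alternative, so it is a dominant strategy.

Yes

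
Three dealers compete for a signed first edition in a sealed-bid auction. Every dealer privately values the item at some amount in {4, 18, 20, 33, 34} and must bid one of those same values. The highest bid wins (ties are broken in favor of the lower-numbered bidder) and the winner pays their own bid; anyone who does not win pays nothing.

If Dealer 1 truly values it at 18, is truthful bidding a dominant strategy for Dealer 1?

Consider the case where Dealer 2 bids 4 and Dealer 3 bids 4.
Truthful bid 18: wins, pays 18, utility 18 - 18 = 0.
Bid 4 instead: wins, pays 4, utility 18 - 4 = 14.
Since 14 > 0, bidding 4 is strictly better here, so truthful bidding is not dominant.

No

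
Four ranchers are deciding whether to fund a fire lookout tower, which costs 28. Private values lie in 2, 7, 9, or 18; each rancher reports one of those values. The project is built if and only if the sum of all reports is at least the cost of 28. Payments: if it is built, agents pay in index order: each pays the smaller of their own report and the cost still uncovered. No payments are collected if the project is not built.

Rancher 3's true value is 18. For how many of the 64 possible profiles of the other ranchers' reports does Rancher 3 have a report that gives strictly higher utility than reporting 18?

36

Others report (2, 2, 18): truth gives 0; report 7 gives 11 > 0. Violating.
Others report (2, 7, 18): truth gives 0; report 2 gives 16 > 0. Violating.
Others report (2, 9, 9): truth gives 1; report 9 gives 9 > 1. Violating.
Others report (2, 9, 18): truth gives 1; report 2 gives 16 > 1. Violating.
Others report (2, 2, 2): truth gives 0; no alternative beats it.
Others report (2, 2, 7): truth gives 0; no alternative beats it.
(Checking all 64 profiles: 36 have a profitable deviation, 28 do not.)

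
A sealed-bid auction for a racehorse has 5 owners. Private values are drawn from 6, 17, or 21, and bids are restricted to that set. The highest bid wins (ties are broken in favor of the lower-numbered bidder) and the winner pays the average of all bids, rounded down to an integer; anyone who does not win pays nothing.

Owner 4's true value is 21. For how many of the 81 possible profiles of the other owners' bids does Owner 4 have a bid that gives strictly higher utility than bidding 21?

2

Others bid (6, 6, 6, 6): truth gives 12; bid 17 gives 13 > 12. Violating.
Others bid (6, 6, 6, 17): truth gives 10; bid 17 gives 11 > 10. Violating.
Others bid (6, 6, 6, 21): truth gives 9; no alternative beats it.
Others bid (6, 6, 17, 6): truth gives 10; no alternative beats it.
(Checking all 81 profiles: 2 have a profitable deviation, 79 do not.)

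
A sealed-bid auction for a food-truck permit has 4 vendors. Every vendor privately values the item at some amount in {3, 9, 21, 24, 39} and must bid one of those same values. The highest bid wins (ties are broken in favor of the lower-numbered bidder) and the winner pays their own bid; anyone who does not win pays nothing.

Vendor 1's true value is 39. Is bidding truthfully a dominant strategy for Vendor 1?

No

Consider the case where Vendor 2 bids 3, Vendor 3 bids 3 and Vendor 4 bids 3.
Truthful bid 39: wins, pays 39, utility 39 - 39 = 0.
Bid 3 instead: wins, pays 3, utility 39 - 3 = 36.
Since 36 > 0, bidding 3 is strictly better here, so truthful bidding is not dominant.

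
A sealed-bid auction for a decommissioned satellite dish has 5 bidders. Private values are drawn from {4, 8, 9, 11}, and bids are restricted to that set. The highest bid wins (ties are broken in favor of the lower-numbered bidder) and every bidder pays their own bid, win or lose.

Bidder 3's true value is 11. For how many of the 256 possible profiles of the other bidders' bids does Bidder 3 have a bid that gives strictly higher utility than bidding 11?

Others bid (4, 4, 4, 4): truth gives 0; bid 8 gives 3 > 0. Violating.
Others bid (4, 4, 4, 8): truth gives 0; bid 8 gives 3 > 0. Violating.
Others bid (4, 4, 4, 9): truth gives 0; bid 9 gives 2 > 0. Violating.
Others bid (4, 4, 8, 4): truth gives 0; bid 8 gives 3 > 0. Violating.
Others bid (4, 4, 4, 11): truth gives 0; no alternative beats it.
Others bid (4, 4, 8, 11): truth gives 0; no alternative beats it.
(Checking all 256 profiles: 148 have a profitable deviation, 108 do not.)

148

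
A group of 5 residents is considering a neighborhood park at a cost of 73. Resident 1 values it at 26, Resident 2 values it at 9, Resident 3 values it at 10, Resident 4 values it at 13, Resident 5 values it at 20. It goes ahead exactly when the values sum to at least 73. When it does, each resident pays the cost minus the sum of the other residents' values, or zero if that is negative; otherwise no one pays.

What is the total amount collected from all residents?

Total value 78 ≥ cost 73, so it is built.
Resident 1: others sum to 52; max(0, 73 - 52) = 21.
Resident 2: others sum to 69; max(0, 73 - 69) = 4.
Resident 3: others sum to 68; max(0, 73 - 68) = 5.
Resident 4: others sum to 65; max(0, 73 - 65) = 8.
Resident 5: others sum to 58; max(0, 73 - 58) = 15.
Total collected = 21 + 4 + 5 + 8 + 15 = 53.

53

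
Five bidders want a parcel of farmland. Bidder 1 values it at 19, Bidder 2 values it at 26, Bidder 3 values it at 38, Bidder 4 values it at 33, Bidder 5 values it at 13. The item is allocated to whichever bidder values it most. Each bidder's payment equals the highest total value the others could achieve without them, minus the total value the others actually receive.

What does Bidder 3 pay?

33

Bidder 3 has the highest value and receives the item.
Without Bidder 3, the item would go to the next-highest value, 33, so the others could achieve 33.
With Bidder 3 present and winning, the others receive nothing, so their total is 0.
Payment = 33 - 0 = 33.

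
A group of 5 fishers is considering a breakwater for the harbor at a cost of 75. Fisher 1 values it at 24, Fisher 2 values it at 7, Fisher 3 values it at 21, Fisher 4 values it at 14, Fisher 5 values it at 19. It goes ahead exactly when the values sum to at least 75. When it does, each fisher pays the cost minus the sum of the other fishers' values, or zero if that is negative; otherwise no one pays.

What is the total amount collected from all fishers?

38

Total value 85 ≥ cost 75, so it is built.
Fisher 1: others sum to 61; max(0, 75 - 61) = 14.
Fisher 2: others sum to 78; max(0, 75 - 78) = 0.
Fisher 3: others sum to 64; max(0, 75 - 64) = 11.
Fisher 4: others sum to 71; max(0, 75 - 71) = 4.
Fisher 5: others sum to 66; max(0, 75 - 66) = 9.
Total collected = 14 + 0 + 11 + 4 + 9 = 38.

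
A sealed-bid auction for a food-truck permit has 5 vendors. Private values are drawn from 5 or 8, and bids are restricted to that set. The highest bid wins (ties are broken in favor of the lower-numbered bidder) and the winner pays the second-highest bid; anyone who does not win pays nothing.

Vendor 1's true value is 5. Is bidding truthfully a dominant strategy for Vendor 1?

Yes

Check each profile of the others' bids and compare truth against every alternative bid.
Others bid (5, 5, 5, 8): truth gives 0, best alternative gives -3.
Others bid (5, 5, 8, 5): truth gives 0, best alternative gives -3.
Others bid (5, 5, 8, 8): truth gives 0, best alternative gives -3.
Others bid (5, 8, 5, 5): truth gives 0, best alternative gives -3.
Others bid (5, 8, 5, 8): truth gives 0, best alternative gives -3.
Others bid (5, 8, 8, 5): truth gives 0, best alternative gives -3.
(Remaining 10 profiles checked similarly; truth is weakly best in each.)
In every case the truthful bid is at least as good as any alternative, so it is a dominant strategy.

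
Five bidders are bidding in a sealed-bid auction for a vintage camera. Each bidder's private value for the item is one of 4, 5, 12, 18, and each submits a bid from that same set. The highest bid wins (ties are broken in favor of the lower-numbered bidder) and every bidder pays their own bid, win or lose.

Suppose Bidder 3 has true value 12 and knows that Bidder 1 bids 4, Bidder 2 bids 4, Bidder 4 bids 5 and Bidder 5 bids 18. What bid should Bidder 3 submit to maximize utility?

Bid 4: loses but pays 4, utility -4.
Bid 5: loses but pays 5, utility -5.
Bid 12: loses but pays 12, utility -12.
Bid 18: wins, pays 18, utility 12 - 18 = -6.
The best choice is 4 with utility -4.

4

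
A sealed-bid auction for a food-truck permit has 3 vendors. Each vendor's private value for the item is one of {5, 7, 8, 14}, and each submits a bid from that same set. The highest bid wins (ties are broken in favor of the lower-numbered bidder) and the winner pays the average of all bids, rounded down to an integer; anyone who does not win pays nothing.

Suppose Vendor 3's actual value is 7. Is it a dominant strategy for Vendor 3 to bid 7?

No

Consider the case where Vendor 1 bids 5 and Vendor 2 bids 7.
Truthful bid 7: loses, pays 0, utility 0.
Bid 8 instead: wins, pays 6, utility 7 - 6 = 1.
Since 1 > 0, bidding 8 is strictly better here, so truthful bidding is not dominant.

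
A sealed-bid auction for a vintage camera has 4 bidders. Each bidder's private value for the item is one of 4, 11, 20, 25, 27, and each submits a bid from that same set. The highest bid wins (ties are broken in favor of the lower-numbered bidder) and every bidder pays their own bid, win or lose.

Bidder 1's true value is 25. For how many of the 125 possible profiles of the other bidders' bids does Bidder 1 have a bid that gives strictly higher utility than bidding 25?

88

Others bid (4, 4, 4): truth gives 0; bid 4 gives 21 > 0. Violating.
Others bid (4, 4, 11): truth gives 0; bid 11 gives 14 > 0. Violating.
Others bid (4, 4, 20): truth gives 0; bid 20 gives 5 > 0. Violating.
Others bid (4, 4, 27): truth gives -25; bid 27 gives -2 > -25. Violating.
Others bid (4, 4, 25): truth gives 0; no alternative beats it.
Others bid (4, 11, 25): truth gives 0; no alternative beats it.
(Checking all 125 profiles: 88 have a profitable deviation, 37 do not.)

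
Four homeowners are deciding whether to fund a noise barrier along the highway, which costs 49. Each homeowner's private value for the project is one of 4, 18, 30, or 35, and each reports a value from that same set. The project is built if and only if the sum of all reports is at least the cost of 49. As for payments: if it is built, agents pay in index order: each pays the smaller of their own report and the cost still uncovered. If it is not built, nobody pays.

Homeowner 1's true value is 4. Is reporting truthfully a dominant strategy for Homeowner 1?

Yes

Check each profile of the others' reports and compare truth against every alternative report.
Others report (4, 4, 30): truth gives 0, best alternative gives -14.
Others report (4, 4, 35): truth gives 0, best alternative gives -14.
Others report (4, 18, 18): truth gives 0, best alternative gives -14.
Others report (4, 18, 30): truth gives 0, best alternative gives -14.
Others report (4, 18, 35): truth gives 0, best alternative gives -14.
Others report (4, 30, 4): truth gives 0, best alternative gives -14.
(Remaining 58 profiles checked similarly; truth is weakly best in each.)
In every case the truthful report is at least as good as any alternative, so it is a dominant strategy.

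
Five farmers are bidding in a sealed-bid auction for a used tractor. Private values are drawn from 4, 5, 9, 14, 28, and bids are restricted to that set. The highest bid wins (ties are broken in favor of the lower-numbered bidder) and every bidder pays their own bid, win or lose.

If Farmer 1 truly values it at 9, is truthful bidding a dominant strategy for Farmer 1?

Consider the case where Farmer 2 bids 4, Farmer 3 bids 4, Farmer 4 bids 4 and Farmer 5 bids 4.
Truthful bid 9: wins, pays 9, utility 9 - 9 = 0.
Bid 4 instead: wins, pays 4, utility 9 - 4 = 5.
Since 5 > 0, bidding 4 is strictly better here, so truthful bidding is not dominant.

No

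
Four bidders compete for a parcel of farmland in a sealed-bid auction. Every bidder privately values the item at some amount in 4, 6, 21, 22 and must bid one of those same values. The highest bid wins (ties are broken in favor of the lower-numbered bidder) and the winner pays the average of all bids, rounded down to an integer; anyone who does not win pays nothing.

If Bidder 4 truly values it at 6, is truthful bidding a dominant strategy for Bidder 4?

Yes

Check each profile of the others' bids and compare truth against every alternative bid.
Others bid (4, 4, 4): truth gives 2, best alternative gives 0.
Others bid (4, 4, 6): truth gives 0, best alternative gives 0.
Others bid (4, 4, 21): truth gives 0, best alternative gives 0.
Others bid (4, 4, 22): truth gives 0, best alternative gives 0.
Others bid (4, 6, 4): truth gives 0, best alternative gives 0.
Others bid (4, 6, 6): truth gives 0, best alternative gives 0.
(Remaining 58 profiles checked similarly; truth is weakly best in each.)
In every case the truthful bid is at least as good as any alternative, so it is a dominant strategy.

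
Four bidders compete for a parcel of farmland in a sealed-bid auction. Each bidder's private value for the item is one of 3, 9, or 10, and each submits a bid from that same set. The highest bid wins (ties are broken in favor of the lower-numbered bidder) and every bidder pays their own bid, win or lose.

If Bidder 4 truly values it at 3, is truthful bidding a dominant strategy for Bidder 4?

Yes

Check each profile of the others' bids and compare truth against every alternative bid.
Others bid (3, 3, 10): truth gives -3, best alternative gives -9.
Others bid (3, 9, 10): truth gives -3, best alternative gives -9.
Others bid (3, 10, 3): truth gives -3, best alternative gives -9.
Others bid (3, 10, 9): truth gives -3, best alternative gives -9.
Others bid (3, 10, 10): truth gives -3, best alternative gives -9.
Others bid (9, 3, 10): truth gives -3, best alternative gives -9.
(Remaining 21 profiles checked similarly; truth is weakly best in each.)
In every case the truthful bid is at least as good as any alternative, so it is a dominant strategy.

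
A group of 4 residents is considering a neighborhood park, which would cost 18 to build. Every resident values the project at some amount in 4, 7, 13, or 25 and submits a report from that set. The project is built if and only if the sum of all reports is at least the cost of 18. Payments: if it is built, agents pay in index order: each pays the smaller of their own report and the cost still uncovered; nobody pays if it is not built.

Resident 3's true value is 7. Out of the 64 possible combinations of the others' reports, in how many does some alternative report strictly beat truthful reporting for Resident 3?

11

Others report (4, 4, 7): truth gives 0; report 4 gives 3 > 0. Violating.
Others report (4, 4, 13): truth gives 0; report 4 gives 3 > 0. Violating.
Others report (4, 4, 25): truth gives 0; report 4 gives 3 > 0. Violating.
Others report (4, 7, 4): truth gives 0; report 4 gives 3 > 0. Violating.
Others report (4, 4, 4): truth gives 0; no alternative beats it.
Others report (4, 13, 4): truth gives 6; no alternative beats it.
(Checking all 64 profiles: 11 have a profitable deviation, 53 do not.)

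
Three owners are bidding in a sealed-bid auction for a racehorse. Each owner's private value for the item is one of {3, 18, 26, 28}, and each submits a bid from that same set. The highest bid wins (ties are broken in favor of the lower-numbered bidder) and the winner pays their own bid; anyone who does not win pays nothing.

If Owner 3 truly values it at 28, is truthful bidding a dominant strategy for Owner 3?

Consider the case where Owner 1 bids 3 and Owner 2 bids 3.
Truthful bid 28: wins, pays 28, utility 28 - 28 = 0.
Bid 18 instead: wins, pays 18, utility 28 - 18 = 10.
Since 10 > 0, bidding 18 is strictly better here, so truthful bidding is not dominant.

No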